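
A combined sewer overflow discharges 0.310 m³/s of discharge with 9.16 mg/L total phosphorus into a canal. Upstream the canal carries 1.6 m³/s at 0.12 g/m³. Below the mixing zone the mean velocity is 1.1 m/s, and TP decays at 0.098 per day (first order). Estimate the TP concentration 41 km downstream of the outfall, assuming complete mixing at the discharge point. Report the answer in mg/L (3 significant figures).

After complete mixing, C₀ = (0.31·9.16 + 1.6·0.12) / 1.91 = 1.587 mg/L.
Travel time t = 4.1e+04 m / 1.1 m/s = 3.727e+04 s = 0.4314 d.
C = 1.587·exp(−0.098·0.4314) = 1.587·0.9586 = 1.522 mg/L.

1.52 mg/L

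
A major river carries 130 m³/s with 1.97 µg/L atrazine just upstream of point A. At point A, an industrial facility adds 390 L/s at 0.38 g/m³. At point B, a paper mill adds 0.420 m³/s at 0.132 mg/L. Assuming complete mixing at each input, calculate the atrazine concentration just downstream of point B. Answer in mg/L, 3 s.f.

1.97 µg/L = 0.00197 mg/L.
390 L/s = 0.39 m³/s.
After input A: C = (130·0.00197 + 0.39·0.38) / 130.4 = 0.003101 mg/L.
After input B: C = (130.4·0.003101 + 0.42·0.132) / 130.8 = 0.003515 mg/L.

0.00351 mg/L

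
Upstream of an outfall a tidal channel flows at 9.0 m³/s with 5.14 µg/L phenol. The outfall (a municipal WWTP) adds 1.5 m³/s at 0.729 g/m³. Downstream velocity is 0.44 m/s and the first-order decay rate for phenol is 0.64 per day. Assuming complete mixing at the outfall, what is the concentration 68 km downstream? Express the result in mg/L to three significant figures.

5.14 µg/L = 0.00514 mg/L.
After complete mixing, C₀ = (1.5·0.729 + 9·0.00514) / 10.5 = 0.1085 mg/L.
Travel time t = 6.8e+04 m / 0.44 m/s = 1.545e+05 s = 1.789 d.
C = 0.1085·exp(−0.64·1.789) = 0.1085·0.3183 = 0.03455 mg/L.

0.0346 mg/L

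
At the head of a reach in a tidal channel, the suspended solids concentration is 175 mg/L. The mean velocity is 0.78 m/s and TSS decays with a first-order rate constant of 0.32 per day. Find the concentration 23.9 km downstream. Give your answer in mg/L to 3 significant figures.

156 mg/L

Travel time t = 23.9 km / 0.78 m/s = 2.39e+04/0.78 = 3.064e+04 s = 0.3546 d.
First-order decay: C = 175·exp(−0.32·0.3546) = 175·0.8927 = 156.2 mg/L.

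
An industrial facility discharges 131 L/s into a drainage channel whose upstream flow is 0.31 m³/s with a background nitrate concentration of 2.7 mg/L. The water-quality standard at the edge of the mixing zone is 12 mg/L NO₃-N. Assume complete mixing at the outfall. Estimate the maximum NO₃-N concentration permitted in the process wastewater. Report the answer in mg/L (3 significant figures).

131 L/s = 0.131 m³/s.
Mass balance: 12·0.441 = 0.131·Cₑ + 0.31·2.7.
Cₑ = (5.292 − 0.837) / 0.131 = 34.01 mg/L.

34.0 mg/L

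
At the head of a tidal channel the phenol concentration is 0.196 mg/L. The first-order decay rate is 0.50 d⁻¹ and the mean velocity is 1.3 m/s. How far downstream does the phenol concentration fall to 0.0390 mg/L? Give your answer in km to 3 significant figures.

363 km

From C = C₀·e^(−kt), t = ln(C₀/C)/k = ln(0.196/0.0390)/0.50 = 1.615/0.50 = 3.229 d.
Distance = v·t = 1.3 m/s × 2.79e+05 s = 3.627e+05 m = 362.7 km.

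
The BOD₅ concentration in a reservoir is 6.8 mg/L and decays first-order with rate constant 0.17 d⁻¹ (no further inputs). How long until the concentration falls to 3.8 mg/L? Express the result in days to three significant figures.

t = ln(C₀/C)/k = ln(6.8/3.8)/0.17 = 0.5819/0.17 = 3.423 d.

3.42 d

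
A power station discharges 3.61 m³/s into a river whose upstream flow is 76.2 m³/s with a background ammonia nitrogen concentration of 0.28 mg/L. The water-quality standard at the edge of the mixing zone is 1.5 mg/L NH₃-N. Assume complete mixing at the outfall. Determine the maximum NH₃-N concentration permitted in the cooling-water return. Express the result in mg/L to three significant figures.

Mass balance: 1.5·79.81 = 3.61·Cₑ + 76.2·0.28.
Cₑ = (119.7 − 21.34) / 3.61 = 27.25 mg/L.

27.3 mg/L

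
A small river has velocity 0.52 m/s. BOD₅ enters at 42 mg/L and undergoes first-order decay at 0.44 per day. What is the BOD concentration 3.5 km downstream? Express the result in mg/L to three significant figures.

Travel time t = 3.5 km / 0.52 m/s = 3500/0.52 = 6731 s = 0.0779 d.
First-order decay: C = 42·exp(−0.44·0.0779) = 42·0.9663 = 40.58 mg/L.

40.6 mg/L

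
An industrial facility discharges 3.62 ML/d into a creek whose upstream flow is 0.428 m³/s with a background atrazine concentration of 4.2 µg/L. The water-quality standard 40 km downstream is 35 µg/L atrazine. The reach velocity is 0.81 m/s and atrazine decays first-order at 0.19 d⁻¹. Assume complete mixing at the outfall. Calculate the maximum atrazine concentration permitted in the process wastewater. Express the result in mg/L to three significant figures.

0.395 mg/L

3.62 ML/d = 0.0419 m³/s.
4.2 µg/L = 0.0042 mg/L.
35 µg/L = 0.035 mg/L.
Travel time to the compliance point: t = 4e+04/0.81 = 4.938e+04 s = 0.5716 d; decay factor exp(−0.19·0.5716) = 0.8971.
So the concentration just after mixing may be at most 0.035/0.8971 = 0.03901 mg/L.
Mass balance: 0.03901·0.4699 = 0.0419·Cₑ + 0.428·0.0042.
Cₑ = (0.01833 − 0.001798) / 0.0419 = 0.3947 mg/L.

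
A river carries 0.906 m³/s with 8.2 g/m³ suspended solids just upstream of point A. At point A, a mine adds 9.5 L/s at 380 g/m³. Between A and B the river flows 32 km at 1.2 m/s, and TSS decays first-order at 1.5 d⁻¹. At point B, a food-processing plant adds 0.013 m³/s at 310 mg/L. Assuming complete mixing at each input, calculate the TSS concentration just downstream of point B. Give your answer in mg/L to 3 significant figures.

11.8 mg/L

9.5 L/s = 0.0095 m³/s.
After input A: C = (0.906·8.2 + 0.0095·380) / 0.9155 = 12.06 mg/L.
Over the 32 km reach to input B (t = 2.667e+04 s = 0.3086 d), decay gives C = 12.06·exp(−1.5·0.3086) = 7.59 mg/L.
After input B: C = (0.9155·7.59 + 0.013·310) / 0.9285 = 11.82 mg/L.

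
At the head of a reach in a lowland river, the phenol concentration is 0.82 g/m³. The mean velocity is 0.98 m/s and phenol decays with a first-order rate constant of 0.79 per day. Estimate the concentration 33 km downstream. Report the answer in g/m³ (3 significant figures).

0.603 g/m³

Travel time t = 33 km / 0.98 m/s = 3.3e+04/0.98 = 3.367e+04 s = 0.3897 d.
First-order decay: C = 0.82·exp(−0.79·0.3897) = 0.82·0.735 = 0.6027 g/m³.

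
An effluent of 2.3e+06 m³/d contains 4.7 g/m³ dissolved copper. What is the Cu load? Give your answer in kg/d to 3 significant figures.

2.3e+06 m³/d = 26.62 m³/s.
Mass flux = Q·C = 26.62 m³/s × 4.7 g/m³ = 125.1 g/s.
= 125.1 g/s × 86.4 = 1.081e+04 kg/d.

10800 kg/d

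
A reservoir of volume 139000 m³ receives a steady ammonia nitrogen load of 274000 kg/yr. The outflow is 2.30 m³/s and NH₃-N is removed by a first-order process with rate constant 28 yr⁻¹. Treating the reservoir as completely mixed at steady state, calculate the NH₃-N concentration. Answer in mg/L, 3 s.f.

Outflow Q = 2.30 m³/s × 3.156e+07 s/yr = 7.258e+07 m³/yr.
Steady-state CSTR mass balance: W = Q·C + k·V·C, so C = W/(Q + kV).
Q + kV = 7.258e+07 + 28·139000 = 7.647e+07 m³/yr.
C = 274000/7.647e+07 = 0.003583 kg/m³ = 3.583 mg/L.

3.58 mg/L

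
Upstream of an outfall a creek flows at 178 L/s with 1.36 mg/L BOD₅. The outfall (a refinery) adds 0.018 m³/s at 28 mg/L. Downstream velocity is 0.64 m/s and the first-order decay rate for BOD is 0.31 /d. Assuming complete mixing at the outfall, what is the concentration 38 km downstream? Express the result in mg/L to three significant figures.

3.08 mg/L

178 L/s = 0.178 m³/s.
After complete mixing, C₀ = (0.018·28 + 0.178·1.36) / 0.196 = 3.807 mg/L.
Travel time t = 3.8e+04 m / 0.64 m/s = 5.938e+04 s = 0.6872 d.
C = 3.807·exp(−0.31·0.6872) = 3.807·0.8081 = 3.076 mg/L.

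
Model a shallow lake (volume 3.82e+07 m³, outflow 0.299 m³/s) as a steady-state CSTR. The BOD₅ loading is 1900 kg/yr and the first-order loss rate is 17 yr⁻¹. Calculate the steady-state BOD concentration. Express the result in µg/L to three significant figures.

Outflow Q = 0.299 m³/s × 3.156e+07 s/yr = 9.436e+06 m³/yr.
Steady-state CSTR mass balance: W = Q·C + k·V·C, so C = W/(Q + kV).
Q + kV = 9.436e+06 + 17·3.82e+07 = 6.588e+08 m³/yr.
C = 1900/6.588e+08 = 2.884e-06 kg/m³ = 0.002884 mg/L = 2.884 µg/L.

2.88 µg/L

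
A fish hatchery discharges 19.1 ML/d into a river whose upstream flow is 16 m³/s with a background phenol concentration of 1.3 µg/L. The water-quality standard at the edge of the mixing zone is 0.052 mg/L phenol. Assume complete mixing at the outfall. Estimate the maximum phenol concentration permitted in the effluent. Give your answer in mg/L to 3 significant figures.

19.1 ML/d = 0.2211 m³/s.
1.3 µg/L = 0.0013 mg/L.
Mass balance: 0.052·16.22 = 0.2211·Cₑ + 16·0.0013.
Cₑ = (0.8435 − 0.0208) / 0.2211 = 3.722 mg/L.

3.72 mg/L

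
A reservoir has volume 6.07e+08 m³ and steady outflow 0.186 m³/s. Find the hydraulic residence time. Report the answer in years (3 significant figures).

Q = 0.186 m³/s × 3.156e+07 s/yr = 5.87e+06 m³/yr.
Hydraulic residence time τ = V/Q = 6.07e+08/5.87e+06 = 103.4 yr.

103 yr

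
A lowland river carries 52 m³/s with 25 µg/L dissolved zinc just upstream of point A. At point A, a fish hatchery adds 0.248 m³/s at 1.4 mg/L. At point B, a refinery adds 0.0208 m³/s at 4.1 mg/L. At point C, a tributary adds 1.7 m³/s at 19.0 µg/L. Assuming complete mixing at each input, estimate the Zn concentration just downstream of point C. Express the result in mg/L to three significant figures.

0.0327 mg/L

25 µg/L = 0.025 mg/L.
After input A: C = (52·0.025 + 0.248·1.4) / 52.25 = 0.03153 mg/L.
After input B: C = (52.25·0.03153 + 0.0208·4.1) / 52.27 = 0.03315 mg/L.
19.0 µg/L = 0.019 mg/L.
After input C: C = (52.27·0.03315 + 1.7·0.019) / 53.97 = 0.0327 mg/L.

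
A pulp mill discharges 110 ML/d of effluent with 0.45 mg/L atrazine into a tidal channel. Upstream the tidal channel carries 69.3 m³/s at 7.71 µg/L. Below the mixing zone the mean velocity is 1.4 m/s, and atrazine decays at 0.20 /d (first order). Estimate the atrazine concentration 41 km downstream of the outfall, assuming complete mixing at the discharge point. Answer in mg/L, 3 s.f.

110 ML/d = 1.273 m³/s.
7.71 µg/L = 0.00771 mg/L.
After complete mixing, C₀ = (1.273·0.45 + 69.3·0.00771) / 70.57 = 0.01569 mg/L.
Travel time t = 4.1e+04 m / 1.4 m/s = 2.929e+04 s = 0.339 d.
C = 0.01569·exp(−0.20·0.339) = 0.01569·0.9345 = 0.01466 mg/L.

0.0147 mg/L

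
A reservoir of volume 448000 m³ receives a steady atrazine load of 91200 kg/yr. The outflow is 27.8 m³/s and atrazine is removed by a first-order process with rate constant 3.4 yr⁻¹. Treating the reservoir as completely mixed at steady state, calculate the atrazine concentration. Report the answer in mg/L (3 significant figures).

Outflow Q = 27.8 m³/s × 3.156e+07 s/yr = 8.773e+08 m³/yr.
Steady-state CSTR mass balance: W = Q·C + k·V·C, so C = W/(Q + kV).
Q + kV = 8.773e+08 + 3.4·448000 = 8.788e+08 m³/yr.
C = 91200/8.788e+08 = 0.0001038 kg/m³ = 0.1038 mg/L.

0.104 mg/L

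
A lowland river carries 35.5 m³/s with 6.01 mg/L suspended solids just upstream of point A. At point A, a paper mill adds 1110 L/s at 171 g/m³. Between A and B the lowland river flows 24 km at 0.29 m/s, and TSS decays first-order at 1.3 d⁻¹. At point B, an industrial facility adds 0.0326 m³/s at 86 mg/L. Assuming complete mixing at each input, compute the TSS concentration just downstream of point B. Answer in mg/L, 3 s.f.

1110 L/s = 1.11 m³/s.
After input A: C = (35.5·6.01 + 1.11·171) / 36.61 = 11.01 mg/L.
Over the 24 km reach to input B (t = 8.276e+04 s = 0.9579 d), decay gives C = 11.01·exp(−1.3·0.9579) = 3.17 mg/L.
After input B: C = (36.61·3.17 + 0.0326·86) / 36.64 = 3.244 mg/L.

3.24 mg/L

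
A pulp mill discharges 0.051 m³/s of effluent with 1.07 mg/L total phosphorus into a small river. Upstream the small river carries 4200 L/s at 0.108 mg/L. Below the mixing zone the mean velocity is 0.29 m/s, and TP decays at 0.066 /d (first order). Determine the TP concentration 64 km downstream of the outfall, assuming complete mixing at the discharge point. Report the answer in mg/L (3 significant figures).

4200 L/s = 4.2 m³/s.
After complete mixing, C₀ = (0.051·1.07 + 4.2·0.108) / 4.251 = 0.1195 mg/L.
Travel time t = 6.4e+04 m / 0.29 m/s = 2.207e+05 s = 2.554 d.
C = 0.1195·exp(−0.066·2.554) = 0.1195·0.8449 = 0.101 mg/L.

0.101 mg/L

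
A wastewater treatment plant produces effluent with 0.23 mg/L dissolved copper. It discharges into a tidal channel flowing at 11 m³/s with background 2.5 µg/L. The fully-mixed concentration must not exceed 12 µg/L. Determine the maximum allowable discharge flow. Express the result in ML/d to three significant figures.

41.4 ML/d

2.5 µg/L = 0.0025 mg/L.
12 µg/L = 0.012 mg/L.
Mass balance at complete mixing: C_std·(Q_w + Q_r) = Q_w·C_e + Q_r·C_b.
Rearranging, Q_w = Q_r·(C_std − C_b)/(C_e − C_std) = 11·(0.012 − 0.0025) / (0.23 − 0.012) = 0.4794 m³/s.
= 41.42 ML/d.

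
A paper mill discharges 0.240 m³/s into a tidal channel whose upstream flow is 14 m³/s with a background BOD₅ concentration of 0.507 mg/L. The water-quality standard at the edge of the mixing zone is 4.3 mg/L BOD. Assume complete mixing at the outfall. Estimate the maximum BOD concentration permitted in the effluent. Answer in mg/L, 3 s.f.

226 mg/L

Mass balance: 4.3·14.24 = 0.24·Cₑ + 14·0.507.
Cₑ = (61.23 − 7.098) / 0.24 = 225.6 mg/L.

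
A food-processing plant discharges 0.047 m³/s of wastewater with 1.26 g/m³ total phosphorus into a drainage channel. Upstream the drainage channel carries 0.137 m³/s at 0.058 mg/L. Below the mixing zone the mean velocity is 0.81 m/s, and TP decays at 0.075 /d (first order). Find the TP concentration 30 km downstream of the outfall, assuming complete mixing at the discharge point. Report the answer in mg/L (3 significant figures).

After complete mixing, C₀ = (0.047·1.26 + 0.137·0.058) / 0.184 = 0.365 mg/L.
Travel time t = 3e+04 m / 0.81 m/s = 3.704e+04 s = 0.4287 d.
C = 0.365·exp(−0.075·0.4287) = 0.365·0.9684 = 0.3535 mg/L.

0.353 mg/L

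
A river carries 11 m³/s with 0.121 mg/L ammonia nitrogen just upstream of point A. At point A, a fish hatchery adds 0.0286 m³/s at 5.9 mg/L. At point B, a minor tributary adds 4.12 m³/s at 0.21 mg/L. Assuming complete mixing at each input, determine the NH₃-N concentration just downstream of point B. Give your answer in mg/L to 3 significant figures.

After input A: C = (11·0.121 + 0.0286·5.9) / 11.03 = 0.136 mg/L.
After input B: C = (11.03·0.136 + 4.12·0.21) / 15.15 = 0.1561 mg/L.

0.156 mg/L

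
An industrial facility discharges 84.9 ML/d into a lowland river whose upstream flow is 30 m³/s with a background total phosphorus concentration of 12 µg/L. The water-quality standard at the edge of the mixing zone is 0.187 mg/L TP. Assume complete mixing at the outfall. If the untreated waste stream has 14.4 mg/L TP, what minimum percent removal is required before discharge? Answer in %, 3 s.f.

61.6 %

84.9 ML/d = 0.9826 m³/s.
12 µg/L = 0.012 mg/L.
Mass balance: 0.187·30.98 = 0.9826·Cₑ + 30·0.012.
Cₑ = (5.794 − 0.36) / 0.9826 = 5.53 mg/L.
Required removal = 1 − 5.53/14.4 = 61.6 %.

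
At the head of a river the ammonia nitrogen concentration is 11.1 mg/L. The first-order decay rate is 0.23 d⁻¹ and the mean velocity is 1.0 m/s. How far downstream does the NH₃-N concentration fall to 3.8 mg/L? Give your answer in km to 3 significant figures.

From C = C₀·e^(−kt), t = ln(C₀/C)/k = ln(11.1/3.8)/0.23 = 1.072/0.23 = 4.661 d.
Distance = v·t = 1.0 m/s × 4.027e+05 s = 4.027e+05 m = 402.7 km.

403 km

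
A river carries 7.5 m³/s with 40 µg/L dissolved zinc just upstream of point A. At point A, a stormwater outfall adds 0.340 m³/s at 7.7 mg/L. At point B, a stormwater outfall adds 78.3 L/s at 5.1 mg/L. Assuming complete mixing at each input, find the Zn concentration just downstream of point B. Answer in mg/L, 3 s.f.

0.419 mg/L

40 µg/L = 0.04 mg/L.
After input A: C = (7.5·0.04 + 0.34·7.7) / 7.84 = 0.3722 mg/L.
78.3 L/s = 0.0783 m³/s.
After input B: C = (7.84·0.3722 + 0.0783·5.1) / 7.918 = 0.4189 mg/L.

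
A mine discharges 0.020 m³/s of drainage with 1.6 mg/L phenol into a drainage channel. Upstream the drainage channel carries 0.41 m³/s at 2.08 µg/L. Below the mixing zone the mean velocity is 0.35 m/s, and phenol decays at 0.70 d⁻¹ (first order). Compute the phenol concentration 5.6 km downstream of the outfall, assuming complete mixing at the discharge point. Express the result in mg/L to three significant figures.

0.0671 mg/L

2.08 µg/L = 0.00208 mg/L.
After complete mixing, C₀ = (0.02·1.6 + 0.41·0.00208) / 0.43 = 0.0764 mg/L.
Travel time t = 5600 m / 0.35 m/s = 1.6e+04 s = 0.1852 d.
C = 0.0764·exp(−0.70·0.1852) = 0.0764·0.8784 = 0.06711 mg/L.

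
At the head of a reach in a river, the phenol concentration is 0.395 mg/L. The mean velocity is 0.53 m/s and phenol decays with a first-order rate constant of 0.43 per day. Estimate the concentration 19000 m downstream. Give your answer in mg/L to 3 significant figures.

Travel time t = 19000 m / 0.53 m/s = 1.9e+04/0.53 = 3.585e+04 s = 0.4149 d.
First-order decay: C = 0.395·exp(−0.43·0.4149) = 0.395·0.8366 = 0.3305 mg/L.

0.330 mg/L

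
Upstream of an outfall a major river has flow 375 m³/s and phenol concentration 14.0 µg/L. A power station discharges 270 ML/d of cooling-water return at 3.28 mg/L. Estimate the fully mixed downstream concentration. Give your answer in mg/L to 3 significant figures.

0.0410 mg/L

270 ML/d = 3.125 m³/s.
14.0 µg/L = 0.014 mg/L.
Flow-weighted mixing gives C = (3.125·3.28 + 375·0.014) / (3.125 + 375) = 15.5/378.1 = 0.04099 mg/L.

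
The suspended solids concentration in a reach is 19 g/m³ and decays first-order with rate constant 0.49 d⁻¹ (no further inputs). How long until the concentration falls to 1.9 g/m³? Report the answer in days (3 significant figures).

t = ln(C₀/C)/k = ln(19/1.9)/0.49 = 2.303/0.49 = 4.699 d.

4.70 d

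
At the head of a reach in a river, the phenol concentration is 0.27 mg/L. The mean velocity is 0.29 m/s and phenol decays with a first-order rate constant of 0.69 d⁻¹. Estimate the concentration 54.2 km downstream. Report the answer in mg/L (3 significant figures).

Travel time t = 54.2 km / 0.29 m/s = 5.42e+04/0.29 = 1.869e+05 s = 2.163 d.
First-order decay: C = 0.27·exp(−0.69·2.163) = 0.27·0.2248 = 0.06069 mg/L.

0.0607 mg/L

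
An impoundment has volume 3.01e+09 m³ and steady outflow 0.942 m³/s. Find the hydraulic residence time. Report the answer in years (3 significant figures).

101 yr

Q = 0.942 m³/s × 3.156e+07 s/yr = 2.973e+07 m³/yr.
Hydraulic residence time τ = V/Q = 3.01e+09/2.973e+07 = 101.3 yr.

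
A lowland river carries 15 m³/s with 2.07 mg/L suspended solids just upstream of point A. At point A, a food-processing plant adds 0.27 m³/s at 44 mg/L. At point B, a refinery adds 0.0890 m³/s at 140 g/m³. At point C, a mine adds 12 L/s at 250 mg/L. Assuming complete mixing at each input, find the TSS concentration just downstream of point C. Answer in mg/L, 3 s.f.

3.80 mg/L

After input A: C = (15·2.07 + 0.27·44) / 15.27 = 2.811 mg/L.
After input B: C = (15.27·2.811 + 0.089·140) / 15.36 = 3.606 mg/L.
12 L/s = 0.012 m³/s.
After input C: C = (15.36·3.606 + 0.012·250) / 15.37 = 3.799 mg/L.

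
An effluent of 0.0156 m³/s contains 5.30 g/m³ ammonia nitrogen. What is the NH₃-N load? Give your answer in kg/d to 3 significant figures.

7.14 kg/d

Mass flux = Q·C = 0.0156 m³/s × 5.3 g/m³ = 0.08268 g/s.
= 0.08268 g/s × 86.4 = 7.144 kg/d.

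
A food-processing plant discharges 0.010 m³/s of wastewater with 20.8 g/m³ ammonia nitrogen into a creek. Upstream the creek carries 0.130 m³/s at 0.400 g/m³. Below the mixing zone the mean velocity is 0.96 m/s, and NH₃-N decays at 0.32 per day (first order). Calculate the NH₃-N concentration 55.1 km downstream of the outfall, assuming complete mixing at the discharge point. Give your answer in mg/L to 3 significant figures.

1.50 mg/L

After complete mixing, C₀ = (0.01·20.8 + 0.13·0.4) / 0.14 = 1.857 mg/L.
Travel time t = 5.51e+04 m / 0.96 m/s = 5.74e+04 s = 0.6643 d.
C = 1.857·exp(−0.32·0.6643) = 1.857·0.8085 = 1.501 mg/L.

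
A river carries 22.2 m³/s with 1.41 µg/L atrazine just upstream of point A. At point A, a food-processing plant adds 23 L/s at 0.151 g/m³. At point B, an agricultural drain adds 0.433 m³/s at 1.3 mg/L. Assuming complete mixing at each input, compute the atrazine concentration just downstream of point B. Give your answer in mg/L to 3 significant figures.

1.41 µg/L = 0.00141 mg/L.
23 L/s = 0.023 m³/s.
After input A: C = (22.2·0.00141 + 0.023·0.151) / 22.22 = 0.001565 mg/L.
After input B: C = (22.22·0.001565 + 0.433·1.3) / 22.66 = 0.02638 mg/L.

0.0264 mg/L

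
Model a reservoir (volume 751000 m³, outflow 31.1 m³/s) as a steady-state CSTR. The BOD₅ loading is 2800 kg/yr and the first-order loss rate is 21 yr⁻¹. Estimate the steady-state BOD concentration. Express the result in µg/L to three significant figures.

Outflow Q = 31.1 m³/s × 3.156e+07 s/yr = 9.814e+08 m³/yr.
Steady-state CSTR mass balance: W = Q·C + k·V·C, so C = W/(Q + kV).
Q + kV = 9.814e+08 + 21·751000 = 9.972e+08 m³/yr.
C = 2800/9.972e+08 = 2.808e-06 kg/m³ = 0.002808 mg/L = 2.808 µg/L.

2.81 µg/L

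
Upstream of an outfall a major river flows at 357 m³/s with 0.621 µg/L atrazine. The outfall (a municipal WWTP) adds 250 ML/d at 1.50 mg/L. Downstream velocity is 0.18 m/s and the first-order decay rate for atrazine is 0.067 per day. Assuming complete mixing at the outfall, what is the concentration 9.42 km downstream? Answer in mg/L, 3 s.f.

0.0122 mg/L

250 ML/d = 2.894 m³/s.
0.621 µg/L = 0.000621 mg/L.
After complete mixing, C₀ = (2.894·1.5 + 357·0.000621) / 359.9 = 0.01268 mg/L.
Travel time t = 9420 m / 0.18 m/s = 5.233e+04 s = 0.6057 d.
C = 0.01268·exp(−0.067·0.6057) = 0.01268·0.9602 = 0.01217 mg/L.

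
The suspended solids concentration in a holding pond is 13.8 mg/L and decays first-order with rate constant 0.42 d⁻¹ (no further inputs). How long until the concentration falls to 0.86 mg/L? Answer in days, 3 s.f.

6.61 d

t = ln(C₀/C)/k = ln(13.8/0.86)/0.42 = 2.775/0.42 = 6.608 d.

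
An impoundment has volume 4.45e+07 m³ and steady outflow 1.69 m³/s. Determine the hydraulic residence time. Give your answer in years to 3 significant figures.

0.834 yr

Q = 1.69 m³/s × 3.156e+07 s/yr = 5.333e+07 m³/yr.
Hydraulic residence time τ = V/Q = 4.45e+07/5.333e+07 = 0.8344 yr.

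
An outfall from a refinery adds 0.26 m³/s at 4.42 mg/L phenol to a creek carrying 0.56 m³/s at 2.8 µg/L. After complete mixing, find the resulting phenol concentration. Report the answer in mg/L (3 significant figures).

1.40 mg/L

2.8 µg/L = 0.0028 mg/L.
Flow-weighted mixing gives C = (0.26·4.42 + 0.56·0.0028) / (0.26 + 0.56) = 1.151/0.82 = 1.403 mg/L.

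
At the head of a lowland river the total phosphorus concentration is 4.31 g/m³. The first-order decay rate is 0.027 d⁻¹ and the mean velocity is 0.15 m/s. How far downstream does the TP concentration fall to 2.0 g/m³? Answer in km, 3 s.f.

From C = C₀·e^(−kt), t = ln(C₀/C)/k = ln(4.31/2.0)/0.027 = 0.7678/0.027 = 28.44 d.
Distance = v·t = 0.15 m/s × 2.457e+06 s = 3.685e+05 m = 368.5 km.

369 km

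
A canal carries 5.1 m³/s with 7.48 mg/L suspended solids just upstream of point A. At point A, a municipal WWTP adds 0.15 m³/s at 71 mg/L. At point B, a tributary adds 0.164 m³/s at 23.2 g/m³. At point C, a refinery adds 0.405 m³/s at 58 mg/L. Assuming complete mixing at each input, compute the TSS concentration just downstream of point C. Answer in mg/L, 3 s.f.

13.1 mg/L

After input A: C = (5.1·7.48 + 0.15·71) / 5.25 = 9.295 mg/L.
After input B: C = (5.25·9.295 + 0.164·23.2) / 5.414 = 9.716 mg/L.
After input C: C = (5.414·9.716 + 0.405·58) / 5.819 = 13.08 mg/L.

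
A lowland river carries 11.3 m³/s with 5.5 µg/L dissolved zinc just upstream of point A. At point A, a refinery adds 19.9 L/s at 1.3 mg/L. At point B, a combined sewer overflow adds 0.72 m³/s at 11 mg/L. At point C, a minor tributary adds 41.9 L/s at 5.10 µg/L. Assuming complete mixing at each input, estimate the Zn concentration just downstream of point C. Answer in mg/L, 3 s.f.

5.5 µg/L = 0.0055 mg/L.
19.9 L/s = 0.0199 m³/s.
After input A: C = (11.3·0.0055 + 0.0199·1.3) / 11.32 = 0.007776 mg/L.
After input B: C = (11.32·0.007776 + 0.72·11) / 12.04 = 0.6651 mg/L.
41.9 L/s = 0.0419 m³/s.
5.10 µg/L = 0.0051 mg/L.
After input C: C = (12.04·0.6651 + 0.0419·0.0051) / 12.08 = 0.6628 mg/L.

0.663 mg/L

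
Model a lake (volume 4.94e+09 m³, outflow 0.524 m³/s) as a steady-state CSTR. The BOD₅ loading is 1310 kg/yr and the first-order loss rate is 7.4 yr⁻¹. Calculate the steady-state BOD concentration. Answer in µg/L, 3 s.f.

Outflow Q = 0.524 m³/s × 3.156e+07 s/yr = 1.654e+07 m³/yr.
Steady-state CSTR mass balance: W = Q·C + k·V·C, so C = W/(Q + kV).
Q + kV = 1.654e+07 + 7.4·4.94e+09 = 3.657e+10 m³/yr.
C = 1310/3.657e+10 = 3.582e-08 kg/m³ = 3.582e-05 mg/L = 0.03582 µg/L.

0.0358 µg/L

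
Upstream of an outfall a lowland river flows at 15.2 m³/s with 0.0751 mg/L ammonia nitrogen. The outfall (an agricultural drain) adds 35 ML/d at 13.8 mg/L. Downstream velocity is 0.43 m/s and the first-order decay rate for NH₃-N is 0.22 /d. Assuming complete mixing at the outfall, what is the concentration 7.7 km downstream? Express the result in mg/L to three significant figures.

0.412 mg/L

35 ML/d = 0.4051 m³/s.
After complete mixing, C₀ = (0.4051·13.8 + 15.2·0.0751) / 15.61 = 0.4314 mg/L.
Travel time t = 7700 m / 0.43 m/s = 1.791e+04 s = 0.2073 d.
C = 0.4314·exp(−0.22·0.2073) = 0.4314·0.9554 = 0.4122 mg/L.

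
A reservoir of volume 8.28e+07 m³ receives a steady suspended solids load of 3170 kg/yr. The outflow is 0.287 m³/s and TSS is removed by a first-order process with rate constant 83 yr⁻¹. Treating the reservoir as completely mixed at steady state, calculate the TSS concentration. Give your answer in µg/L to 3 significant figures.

Outflow Q = 0.287 m³/s × 3.156e+07 s/yr = 9.057e+06 m³/yr.
Steady-state CSTR mass balance: W = Q·C + k·V·C, so C = W/(Q + kV).
Q + kV = 9.057e+06 + 83·8.28e+07 = 6.881e+09 m³/yr.
C = 3170/6.881e+09 = 4.607e-07 kg/m³ = 0.0004607 mg/L = 0.4607 µg/L.

0.461 µg/L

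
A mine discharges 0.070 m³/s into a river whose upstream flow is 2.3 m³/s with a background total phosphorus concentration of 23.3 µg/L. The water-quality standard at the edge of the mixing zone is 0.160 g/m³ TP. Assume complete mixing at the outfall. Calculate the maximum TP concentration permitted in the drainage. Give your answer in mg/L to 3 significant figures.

23.3 µg/L = 0.0233 mg/L.
Mass balance: 0.16·2.37 = 0.07·Cₑ + 2.3·0.0233.
Cₑ = (0.3792 − 0.05359) / 0.07 = 4.652 mg/L.

4.65 mg/L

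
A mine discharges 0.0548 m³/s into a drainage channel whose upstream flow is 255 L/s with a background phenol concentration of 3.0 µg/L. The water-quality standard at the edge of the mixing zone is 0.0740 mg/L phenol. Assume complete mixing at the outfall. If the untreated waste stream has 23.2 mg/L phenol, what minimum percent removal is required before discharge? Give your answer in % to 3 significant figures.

255 L/s = 0.255 m³/s.
3.0 µg/L = 0.003 mg/L.
Mass balance: 0.074·0.3098 = 0.0548·Cₑ + 0.255·0.003.
Cₑ = (0.02293 − 0.000765) / 0.0548 = 0.4044 mg/L.
Required removal = 1 − 0.4044/23.2 = 98.26 %.

98.3 %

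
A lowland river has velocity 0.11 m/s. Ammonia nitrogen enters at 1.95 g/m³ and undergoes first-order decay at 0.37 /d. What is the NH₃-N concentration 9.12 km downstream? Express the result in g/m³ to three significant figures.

Travel time t = 9.12 km / 0.11 m/s = 9120/0.11 = 8.291e+04 s = 0.9596 d.
First-order decay: C = 1.95·exp(−0.37·0.9596) = 1.95·0.7011 = 1.367 g/m³.

1.37 g/m³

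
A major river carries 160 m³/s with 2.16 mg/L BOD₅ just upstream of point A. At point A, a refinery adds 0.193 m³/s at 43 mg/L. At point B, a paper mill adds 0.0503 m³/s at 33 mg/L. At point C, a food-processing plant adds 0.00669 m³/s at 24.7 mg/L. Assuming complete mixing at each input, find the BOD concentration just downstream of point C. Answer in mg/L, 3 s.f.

After input A: C = (160·2.16 + 0.193·43) / 160.2 = 2.209 mg/L.
After input B: C = (160.2·2.209 + 0.0503·33) / 160.2 = 2.219 mg/L.
After input C: C = (160.2·2.219 + 0.00669·24.7) / 160.2 = 2.22 mg/L.

2.22 mg/L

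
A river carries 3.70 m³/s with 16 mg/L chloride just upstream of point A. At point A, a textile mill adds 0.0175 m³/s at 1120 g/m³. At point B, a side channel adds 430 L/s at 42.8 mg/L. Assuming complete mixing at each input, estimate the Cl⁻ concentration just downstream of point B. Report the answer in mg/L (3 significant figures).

23.4 mg/L

After input A: C = (3.7·16 + 0.0175·1120) / 3.718 = 21.2 mg/L.
430 L/s = 0.43 m³/s.
After input B: C = (3.718·21.2 + 0.43·42.8) / 4.147 = 23.44 mg/L.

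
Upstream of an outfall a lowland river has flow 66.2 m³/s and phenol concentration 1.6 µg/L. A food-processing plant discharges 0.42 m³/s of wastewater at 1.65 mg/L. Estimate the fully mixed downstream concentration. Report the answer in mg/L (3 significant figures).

1.6 µg/L = 0.0016 mg/L.
Flow-weighted mixing gives C = (0.42·1.65 + 66.2·0.0016) / (0.42 + 66.2) = 0.7989/66.62 = 0.01199 mg/L.

0.0120 mg/L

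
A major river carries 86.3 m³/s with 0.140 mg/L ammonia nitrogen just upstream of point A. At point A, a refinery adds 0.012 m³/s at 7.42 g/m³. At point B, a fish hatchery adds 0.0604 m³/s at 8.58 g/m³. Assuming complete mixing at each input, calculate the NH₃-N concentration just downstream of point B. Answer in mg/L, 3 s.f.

After input A: C = (86.3·0.14 + 0.012·7.42) / 86.31 = 0.141 mg/L.
After input B: C = (86.31·0.141 + 0.0604·8.58) / 86.37 = 0.1469 mg/L.

0.147 mg/L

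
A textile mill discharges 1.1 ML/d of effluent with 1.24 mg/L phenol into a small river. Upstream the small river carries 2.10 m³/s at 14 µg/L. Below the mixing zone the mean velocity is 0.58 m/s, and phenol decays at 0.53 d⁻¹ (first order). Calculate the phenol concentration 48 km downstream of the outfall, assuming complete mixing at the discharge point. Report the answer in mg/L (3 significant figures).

1.1 ML/d = 0.01273 m³/s.
14 µg/L = 0.014 mg/L.
After complete mixing, C₀ = (0.01273·1.24 + 2.1·0.014) / 2.113 = 0.02139 mg/L.
Travel time t = 4.8e+04 m / 0.58 m/s = 8.276e+04 s = 0.9579 d.
C = 0.02139·exp(−0.53·0.9579) = 0.02139·0.6019 = 0.01287 mg/L.

0.0129 mg/L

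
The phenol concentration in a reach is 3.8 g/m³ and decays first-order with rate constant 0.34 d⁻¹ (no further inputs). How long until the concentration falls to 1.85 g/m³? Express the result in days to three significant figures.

2.12 d

t = ln(C₀/C)/k = ln(3.8/1.85)/0.34 = 0.7198/0.34 = 2.117 d.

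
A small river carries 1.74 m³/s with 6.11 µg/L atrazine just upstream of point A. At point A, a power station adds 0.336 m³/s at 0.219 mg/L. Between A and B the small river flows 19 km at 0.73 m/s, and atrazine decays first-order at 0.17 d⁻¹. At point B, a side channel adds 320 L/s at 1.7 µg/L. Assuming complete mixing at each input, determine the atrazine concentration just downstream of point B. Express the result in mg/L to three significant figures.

6.11 µg/L = 0.00611 mg/L.
After input A: C = (1.74·0.00611 + 0.336·0.219) / 2.076 = 0.04057 mg/L.
Over the 19 km reach to input B (t = 2.603e+04 s = 0.3012 d), decay gives C = 0.04057·exp(−0.17·0.3012) = 0.03854 mg/L.
320 L/s = 0.32 m³/s.
1.7 µg/L = 0.0017 mg/L.
After input B: C = (2.076·0.03854 + 0.32·0.0017) / 2.396 = 0.03362 mg/L.

0.0336 mg/L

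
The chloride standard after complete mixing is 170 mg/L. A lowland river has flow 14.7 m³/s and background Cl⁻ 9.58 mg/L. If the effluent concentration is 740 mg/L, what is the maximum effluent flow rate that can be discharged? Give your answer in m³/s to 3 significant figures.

4.14 m³/s

Mass balance at complete mixing: C_std·(Q_w + Q_r) = Q_w·C_e + Q_r·C_b.
Rearranging, Q_w = Q_r·(C_std − C_b)/(C_e − C_std) = 14.7·(170 − 9.58) / (740 − 170) = 4.137 m³/s.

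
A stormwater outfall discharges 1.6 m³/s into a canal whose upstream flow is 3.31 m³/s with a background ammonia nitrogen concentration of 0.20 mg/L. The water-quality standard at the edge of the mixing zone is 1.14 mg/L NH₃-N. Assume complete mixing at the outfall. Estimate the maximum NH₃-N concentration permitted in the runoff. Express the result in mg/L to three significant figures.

Mass balance: 1.14·4.91 = 1.6·Cₑ + 3.31·0.2.
Cₑ = (5.597 − 0.662) / 1.6 = 3.085 mg/L.

3.08 mg/L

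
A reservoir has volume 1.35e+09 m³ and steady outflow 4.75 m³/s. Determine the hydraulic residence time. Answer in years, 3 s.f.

9.01 yr

Q = 4.75 m³/s × 3.156e+07 s/yr = 1.499e+08 m³/yr.
Hydraulic residence time τ = V/Q = 1.35e+09/1.499e+08 = 9.006 yr.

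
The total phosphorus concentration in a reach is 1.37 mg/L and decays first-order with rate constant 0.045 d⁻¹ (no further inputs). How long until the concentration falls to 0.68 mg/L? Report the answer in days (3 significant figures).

15.6 d

t = ln(C₀/C)/k = ln(1.37/0.68)/0.045 = 0.7005/0.045 = 15.57 d.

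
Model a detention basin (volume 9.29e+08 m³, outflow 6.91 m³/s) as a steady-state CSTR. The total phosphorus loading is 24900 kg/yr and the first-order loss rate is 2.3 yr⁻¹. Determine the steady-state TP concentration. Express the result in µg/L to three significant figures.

10.6 µg/L

Outflow Q = 6.91 m³/s × 3.156e+07 s/yr = 2.181e+08 m³/yr.
Steady-state CSTR mass balance: W = Q·C + k·V·C, so C = W/(Q + kV).
Q + kV = 2.181e+08 + 2.3·9.29e+08 = 2.355e+09 m³/yr.
C = 24900/2.355e+09 = 1.057e-05 kg/m³ = 0.01057 mg/L = 10.57 µg/L.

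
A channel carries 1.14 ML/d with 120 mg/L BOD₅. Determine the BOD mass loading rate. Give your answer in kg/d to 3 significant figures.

1.14 ML/d = 0.01319 m³/s.
Mass flux = Q·C = 0.01319 m³/s × 120 g/m³ = 1.583 g/s.
= 1.583 g/s × 86.4 = 136.8 kg/d.

137 kg/d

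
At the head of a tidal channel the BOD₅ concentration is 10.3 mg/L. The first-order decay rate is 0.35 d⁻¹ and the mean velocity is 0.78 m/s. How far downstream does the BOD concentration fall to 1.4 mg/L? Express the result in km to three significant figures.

From C = C₀·e^(−kt), t = ln(C₀/C)/k = ln(10.3/1.4)/0.35 = 1.996/0.35 = 5.702 d.
Distance = v·t = 0.78 m/s × 4.926e+05 s = 3.843e+05 m = 384.3 km.

384 km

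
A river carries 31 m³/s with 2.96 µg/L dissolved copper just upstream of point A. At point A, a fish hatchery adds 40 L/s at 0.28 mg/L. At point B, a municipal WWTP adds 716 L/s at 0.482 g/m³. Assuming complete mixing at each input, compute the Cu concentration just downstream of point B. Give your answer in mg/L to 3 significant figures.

2.96 µg/L = 0.00296 mg/L.
40 L/s = 0.04 m³/s.
After input A: C = (31·0.00296 + 0.04·0.28) / 31.04 = 0.003317 mg/L.
716 L/s = 0.716 m³/s.
After input B: C = (31.04·0.003317 + 0.716·0.482) / 31.76 = 0.01411 mg/L.

0.0141 mg/L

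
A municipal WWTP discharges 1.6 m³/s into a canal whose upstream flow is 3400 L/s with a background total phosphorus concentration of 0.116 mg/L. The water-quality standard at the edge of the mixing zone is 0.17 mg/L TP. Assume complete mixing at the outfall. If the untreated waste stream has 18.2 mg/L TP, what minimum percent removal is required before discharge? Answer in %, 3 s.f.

98.4 %

3400 L/s = 3.4 m³/s.
Mass balance: 0.17·5 = 1.6·Cₑ + 3.4·0.116.
Cₑ = (0.85 − 0.3944) / 1.6 = 0.2848 mg/L.
Required removal = 1 − 0.2848/18.2 = 98.44 %.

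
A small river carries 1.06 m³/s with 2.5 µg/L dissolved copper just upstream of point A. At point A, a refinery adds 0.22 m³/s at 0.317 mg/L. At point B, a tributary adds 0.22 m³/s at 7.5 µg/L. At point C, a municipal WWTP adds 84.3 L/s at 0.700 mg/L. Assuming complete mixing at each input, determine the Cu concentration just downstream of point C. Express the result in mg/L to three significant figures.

2.5 µg/L = 0.0025 mg/L.
After input A: C = (1.06·0.0025 + 0.22·0.317) / 1.28 = 0.05655 mg/L.
7.5 µg/L = 0.0075 mg/L.
After input B: C = (1.28·0.05655 + 0.22·0.0075) / 1.5 = 0.04936 mg/L.
84.3 L/s = 0.0843 m³/s.
After input C: C = (1.5·0.04936 + 0.0843·0.7) / 1.584 = 0.08398 mg/L.

0.0840 mg/L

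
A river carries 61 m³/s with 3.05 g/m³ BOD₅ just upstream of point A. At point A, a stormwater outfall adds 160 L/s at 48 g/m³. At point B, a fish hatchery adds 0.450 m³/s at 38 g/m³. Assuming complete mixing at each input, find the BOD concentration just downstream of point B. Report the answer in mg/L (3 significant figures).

160 L/s = 0.16 m³/s.
After input A: C = (61·3.05 + 0.16·48) / 61.16 = 3.168 mg/L.
After input B: C = (61.16·3.168 + 0.45·38) / 61.61 = 3.422 mg/L.

3.42 mg/L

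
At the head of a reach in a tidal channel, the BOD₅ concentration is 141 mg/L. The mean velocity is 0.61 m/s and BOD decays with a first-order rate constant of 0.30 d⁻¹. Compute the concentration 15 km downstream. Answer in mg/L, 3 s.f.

Travel time t = 15 km / 0.61 m/s = 1.5e+04/0.61 = 2.459e+04 s = 0.2846 d.
First-order decay: C = 141·exp(−0.30·0.2846) = 141·0.9182 = 129.5 mg/L.

129 mg/L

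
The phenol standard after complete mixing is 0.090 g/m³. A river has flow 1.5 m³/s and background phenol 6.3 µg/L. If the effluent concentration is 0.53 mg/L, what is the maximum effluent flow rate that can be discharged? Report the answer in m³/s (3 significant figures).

6.3 µg/L = 0.0063 mg/L.
Mass balance at complete mixing: C_std·(Q_w + Q_r) = Q_w·C_e + Q_r·C_b.
Rearranging, Q_w = Q_r·(C_std − C_b)/(C_e − C_std) = 1.5·(0.09 − 0.0063) / (0.53 − 0.09) = 0.2853 m³/s.

0.285 m³/s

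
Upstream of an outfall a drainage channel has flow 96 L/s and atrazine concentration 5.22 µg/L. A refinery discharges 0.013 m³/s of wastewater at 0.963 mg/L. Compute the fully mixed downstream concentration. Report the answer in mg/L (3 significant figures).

96 L/s = 0.096 m³/s.
5.22 µg/L = 0.00522 mg/L.
By mass balance at complete mixing, C = (0.013·0.963 + 0.096·0.00522) / (0.013 + 0.096) = 0.01302/0.109 = 0.1195 mg/L.

0.119 mg/L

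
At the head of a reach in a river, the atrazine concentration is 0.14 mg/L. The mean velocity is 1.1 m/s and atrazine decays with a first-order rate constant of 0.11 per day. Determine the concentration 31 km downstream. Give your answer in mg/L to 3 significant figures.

Travel time t = 31 km / 1.1 m/s = 3.1e+04/1.1 = 2.818e+04 s = 0.3262 d.
First-order decay: C = 0.14·exp(−0.11·0.3262) = 0.14·0.9648 = 0.1351 mg/L.

0.135 mg/L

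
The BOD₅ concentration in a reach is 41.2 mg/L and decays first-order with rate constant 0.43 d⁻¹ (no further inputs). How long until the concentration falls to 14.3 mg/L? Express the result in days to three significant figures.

2.46 d

t = ln(C₀/C)/k = ln(41.2/14.3)/0.43 = 1.058/0.43 = 2.461 d.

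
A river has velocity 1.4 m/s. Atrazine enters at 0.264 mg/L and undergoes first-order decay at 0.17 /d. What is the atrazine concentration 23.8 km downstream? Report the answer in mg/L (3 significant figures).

0.255 mg/L

Travel time t = 23.8 km / 1.4 m/s = 2.38e+04/1.4 = 1.7e+04 s = 0.1968 d.
First-order decay: C = 0.264·exp(−0.17·0.1968) = 0.264·0.9671 = 0.2553 mg/L.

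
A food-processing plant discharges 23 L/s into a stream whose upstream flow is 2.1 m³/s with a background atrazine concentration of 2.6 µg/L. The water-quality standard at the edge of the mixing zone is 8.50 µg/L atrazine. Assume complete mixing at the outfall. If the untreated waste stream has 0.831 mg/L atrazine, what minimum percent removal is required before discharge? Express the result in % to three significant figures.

34.2 %

23 L/s = 0.023 m³/s.
2.6 µg/L = 0.0026 mg/L.
8.50 µg/L = 0.0085 mg/L.
Mass balance: 0.0085·2.123 = 0.023·Cₑ + 2.1·0.0026.
Cₑ = (0.01805 − 0.00546) / 0.023 = 0.5472 mg/L.
Required removal = 1 − 0.5472/0.831 = 34.15 %.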